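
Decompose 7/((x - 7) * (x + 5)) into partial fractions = -7/(12*(x + 5)) + 7/(12*(x - 7))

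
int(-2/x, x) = -2*log(3*x) + C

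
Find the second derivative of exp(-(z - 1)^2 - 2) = (4*z^2 - 8*z + 2)*exp(-z^2 + 2*z - 3)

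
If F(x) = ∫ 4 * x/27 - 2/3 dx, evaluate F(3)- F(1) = -20/27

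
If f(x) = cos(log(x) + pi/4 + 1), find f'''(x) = sqrt(2)*(-2*sin(log(x) + 1) + cos(log(x) + 1))/x^3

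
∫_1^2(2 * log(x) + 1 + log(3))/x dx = -log(3) + (log(2) + 1)*log(6)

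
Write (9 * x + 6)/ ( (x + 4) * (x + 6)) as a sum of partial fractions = 24/(x + 6) - 15/(x + 4)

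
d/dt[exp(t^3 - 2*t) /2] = 3*t^2*exp(t^3 - 2*t)/2 - exp(t^3 - 2*t)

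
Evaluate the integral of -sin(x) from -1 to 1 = 0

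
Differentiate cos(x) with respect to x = -sin(x)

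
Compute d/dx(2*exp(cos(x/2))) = -exp(cos(x/2))*sin(x/2)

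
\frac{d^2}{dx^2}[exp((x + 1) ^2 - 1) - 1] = 4*x^2*exp(x^2 + 2*x) + 8*x*exp(x^2 + 2*x) + 6*exp(x^2 + 2*x)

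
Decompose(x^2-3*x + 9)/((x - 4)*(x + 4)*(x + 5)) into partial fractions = 49/(9*(x + 5)) - 37/(8*(x + 4)) + 13/(72*(x - 4))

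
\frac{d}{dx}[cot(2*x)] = -2/sin(2*x)^2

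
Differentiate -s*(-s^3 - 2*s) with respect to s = 4*s^3 + 4*s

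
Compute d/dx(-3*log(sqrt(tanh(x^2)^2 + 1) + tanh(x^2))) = -6*x*(sqrt(2 - 1/cosh(x^2)^2) + sinh(x^2)/cosh(x^2))/((sqrt(tanh(x^2)^2 + 1)*tanh(x^2) + tanh(x^2)^2 + 1)*cosh(x^2)^2)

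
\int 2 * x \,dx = x^2 + C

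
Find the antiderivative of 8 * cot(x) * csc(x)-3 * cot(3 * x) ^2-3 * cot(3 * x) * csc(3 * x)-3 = cot(3*x) - 8*csc(x) + csc(3*x) + C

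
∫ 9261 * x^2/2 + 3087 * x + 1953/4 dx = 3087*x^3/2 + 3087*x^2/2 + 1953*x/4 + C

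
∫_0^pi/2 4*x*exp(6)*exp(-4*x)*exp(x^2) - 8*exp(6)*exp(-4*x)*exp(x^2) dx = -2*exp(6) + 2*exp((-2 + pi/2)^2 + 2)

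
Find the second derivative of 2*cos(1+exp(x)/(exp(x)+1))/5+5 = 2*(exp(2*x)*sin(1 + exp(x)/(exp(x) + 1)) - exp(x)*cos(1 + exp(x)/(exp(x) + 1)) - sin(1 + exp(x)/(exp(x) + 1)))*exp(x)/(5*exp(4*x) + 20*exp(3*x) + 30*exp(2*x) + 20*exp(x) + 5)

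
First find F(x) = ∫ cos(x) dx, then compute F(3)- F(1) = -sin(1) + sin(3)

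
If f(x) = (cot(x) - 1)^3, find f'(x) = -3*(1 + tan(x)^(-2))*(tan(x) - 1)^2/tan(x)^2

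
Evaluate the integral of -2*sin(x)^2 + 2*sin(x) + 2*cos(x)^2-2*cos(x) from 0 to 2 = (-1 + cos(2) + sin(2))^2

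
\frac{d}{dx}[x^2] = 2*x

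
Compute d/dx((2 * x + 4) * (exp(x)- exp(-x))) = (2*x*exp(2*x) + 2*x + 6*exp(2*x) + 2)*exp(-x)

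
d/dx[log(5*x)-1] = 1/x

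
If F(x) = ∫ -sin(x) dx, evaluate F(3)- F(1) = cos(3) - cos(1)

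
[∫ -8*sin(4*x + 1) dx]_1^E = -2*cos(5) + 2*cos(1 + 4*E)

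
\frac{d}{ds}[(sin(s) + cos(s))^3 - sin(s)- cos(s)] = sqrt(2)*(3*sin(3*s + pi/4) + cos(s + pi/4))/2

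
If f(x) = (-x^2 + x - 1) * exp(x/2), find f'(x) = -x^2*exp(x/2)/2 - 3*x*exp(x/2)/2 + exp(x/2)/2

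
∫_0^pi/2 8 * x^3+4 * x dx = pi*(pi/2 + pi^3/8)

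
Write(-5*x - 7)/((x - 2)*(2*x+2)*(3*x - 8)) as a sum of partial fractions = -183/(44*(3*x - 8)) - 1/(33*(x + 1)) + 17/(12*(x - 2))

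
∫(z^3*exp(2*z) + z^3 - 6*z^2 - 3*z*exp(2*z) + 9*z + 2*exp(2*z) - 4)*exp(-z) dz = 2*(z - 1)^3*sinh(z) + C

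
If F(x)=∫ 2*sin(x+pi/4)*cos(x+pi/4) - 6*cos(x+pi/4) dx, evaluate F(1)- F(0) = -(-3 + sqrt(2)/2)^2 + (-3 + sin(pi/4 + 1))^2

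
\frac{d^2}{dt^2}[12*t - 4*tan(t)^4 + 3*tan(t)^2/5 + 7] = -80*tan(t)^6 - 622*tan(t)^4/5 - 216*tan(t)^2/5 + 6/5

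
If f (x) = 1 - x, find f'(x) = -1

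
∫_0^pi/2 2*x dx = pi^2/4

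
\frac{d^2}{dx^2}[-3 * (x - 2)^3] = 36 - 18*x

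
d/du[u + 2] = 1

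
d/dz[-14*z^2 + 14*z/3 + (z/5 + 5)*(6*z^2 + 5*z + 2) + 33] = 18*z^2/5 + 34*z + 451/15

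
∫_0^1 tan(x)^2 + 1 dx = tan(1)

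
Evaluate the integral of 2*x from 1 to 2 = 3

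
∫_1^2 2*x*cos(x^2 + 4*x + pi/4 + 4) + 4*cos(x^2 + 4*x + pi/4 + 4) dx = sin(pi/4 + 16) - sin(pi/4 + 9)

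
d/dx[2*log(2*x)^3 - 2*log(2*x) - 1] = (6*log(x)^2 + 12*log(2)*log(x) - 2 + 6*log(2)^2)/x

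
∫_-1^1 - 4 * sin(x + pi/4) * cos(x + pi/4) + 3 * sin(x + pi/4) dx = -2*sin(2) + 3*sqrt(2)*sin(1)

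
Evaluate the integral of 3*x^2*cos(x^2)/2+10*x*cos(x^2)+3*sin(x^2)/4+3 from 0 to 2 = 13*sin(4)/2 + 6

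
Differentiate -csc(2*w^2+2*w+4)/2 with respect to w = 2*(2*w + 1)*cos(2*w^2 + 2*w + 4)/(1 - cos(4*w^2 + 4*w + 8))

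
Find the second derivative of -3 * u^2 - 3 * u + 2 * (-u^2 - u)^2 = 24*u^2 + 24*u - 2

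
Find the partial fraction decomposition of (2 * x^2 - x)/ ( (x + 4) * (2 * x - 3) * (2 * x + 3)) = -2/(5*(2*x + 3)) + 1/(11*(2*x - 3)) + 36/(55*(x + 4))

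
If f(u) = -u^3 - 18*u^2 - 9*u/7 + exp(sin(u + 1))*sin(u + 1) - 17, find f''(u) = -6*u - exp(sin(u + 1))*sin(u + 1)^2 + exp(sin(u + 1))*sin(u + 1)*cos(u + 1)^2 - exp(sin(u + 1))*sin(u + 1) + 2*exp(sin(u + 1))*cos(u + 1)^2 - 36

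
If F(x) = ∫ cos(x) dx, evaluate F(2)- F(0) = sin(2)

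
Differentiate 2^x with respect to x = 2^x*log(2)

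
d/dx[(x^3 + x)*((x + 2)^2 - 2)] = 5*x^4 + 16*x^3 + 9*x^2 + 8*x + 2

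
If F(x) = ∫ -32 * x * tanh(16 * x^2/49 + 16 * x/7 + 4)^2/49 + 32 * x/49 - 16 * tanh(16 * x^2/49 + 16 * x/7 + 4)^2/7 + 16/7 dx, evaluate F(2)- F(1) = -tanh(324/49) + tanh(484/49)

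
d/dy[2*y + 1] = 2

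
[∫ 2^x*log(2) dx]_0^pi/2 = -1 + 2^(pi/2)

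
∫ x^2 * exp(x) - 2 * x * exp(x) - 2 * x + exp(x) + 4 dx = ((x - 2)^2 + 1)*(exp(x) - 1) + C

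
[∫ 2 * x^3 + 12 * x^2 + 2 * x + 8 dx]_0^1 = 27/2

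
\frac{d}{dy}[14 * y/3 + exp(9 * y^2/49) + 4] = 18*y*exp(9*y^2/49)/49 + 14/3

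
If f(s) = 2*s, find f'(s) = 2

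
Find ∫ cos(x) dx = sin(x) + C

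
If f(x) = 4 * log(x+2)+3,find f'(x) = 4/(x + 2)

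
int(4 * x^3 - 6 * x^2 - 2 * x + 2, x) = x^4 - 2*x^3 - x^2 + 2*x + C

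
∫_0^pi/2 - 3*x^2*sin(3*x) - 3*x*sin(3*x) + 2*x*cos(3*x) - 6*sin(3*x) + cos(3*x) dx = -2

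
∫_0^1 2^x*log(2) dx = 1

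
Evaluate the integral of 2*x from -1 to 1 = 0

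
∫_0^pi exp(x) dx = -1 + exp(pi)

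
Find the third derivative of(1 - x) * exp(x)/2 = -x*exp(x)/2 - exp(x)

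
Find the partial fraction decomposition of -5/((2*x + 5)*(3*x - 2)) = -15/(19*(3*x - 2)) + 10/(19*(2*x + 5))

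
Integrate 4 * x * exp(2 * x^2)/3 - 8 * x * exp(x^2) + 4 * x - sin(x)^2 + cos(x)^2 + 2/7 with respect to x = 2*x^2 + 2*x/7 + exp(2*x^2)/3 - 4*exp(x^2) + sin(2*x)/2 + C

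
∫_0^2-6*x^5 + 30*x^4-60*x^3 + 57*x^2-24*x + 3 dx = -2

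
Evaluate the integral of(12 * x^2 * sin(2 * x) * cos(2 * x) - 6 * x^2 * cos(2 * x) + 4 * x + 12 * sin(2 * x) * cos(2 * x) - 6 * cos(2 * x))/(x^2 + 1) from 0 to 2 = 3*sin(4)^2 - 3*sin(4) + 2*log(5)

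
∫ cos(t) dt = sin(t) + C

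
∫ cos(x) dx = sin(x) + C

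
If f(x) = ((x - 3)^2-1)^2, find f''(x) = 12*x^2 - 72*x + 104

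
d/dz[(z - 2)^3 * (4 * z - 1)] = 16*z^3 - 75*z^2 + 108*z - 44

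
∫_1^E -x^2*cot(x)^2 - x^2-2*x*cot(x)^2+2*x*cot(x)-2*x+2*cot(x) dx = (-1 + (1 + E)^2)*cot(E) - 3*cot(1)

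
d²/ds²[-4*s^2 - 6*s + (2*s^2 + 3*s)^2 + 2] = 48*s^2 + 72*s + 10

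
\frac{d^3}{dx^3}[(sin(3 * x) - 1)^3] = 81*(-9*sin(3*x)^2 + 8*sin(3*x) + 1)*cos(3*x)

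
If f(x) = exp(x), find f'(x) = exp(x)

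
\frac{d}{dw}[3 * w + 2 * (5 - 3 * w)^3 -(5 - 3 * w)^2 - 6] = -162*w^2 + 522*w - 417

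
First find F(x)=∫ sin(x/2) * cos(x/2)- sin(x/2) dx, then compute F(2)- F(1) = -2*cos(1/2) - cos(2)/2 + 5*cos(1)/2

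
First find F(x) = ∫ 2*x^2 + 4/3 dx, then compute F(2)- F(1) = 6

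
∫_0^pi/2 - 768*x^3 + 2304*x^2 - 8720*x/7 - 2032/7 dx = -3*(-8*pi - 3 + 2*pi^2)^2 - 8*pi/7 + 2*pi^2/7 + 27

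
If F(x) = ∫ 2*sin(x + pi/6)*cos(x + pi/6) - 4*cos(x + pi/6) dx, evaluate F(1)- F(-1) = sqrt(3)*(-4 + cos(1))*sin(1)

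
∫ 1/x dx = log(2*x) + C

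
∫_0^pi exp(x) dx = -1 + exp(pi)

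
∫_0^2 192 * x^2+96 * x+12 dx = 728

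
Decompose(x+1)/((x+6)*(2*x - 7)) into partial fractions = 9/(19*(2*x - 7)) + 5/(19*(x + 6))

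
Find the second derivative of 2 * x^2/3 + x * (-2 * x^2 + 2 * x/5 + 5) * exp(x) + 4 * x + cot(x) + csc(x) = -2*x^3*exp(x) - 58*x^2*exp(x)/5 - 27*x*exp(x)/5 + 54*exp(x)/5 + 4/3 - 1/sin(x) + 2*cos(x)/sin(x)^3 + 2/sin(x)^3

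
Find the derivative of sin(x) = cos(x)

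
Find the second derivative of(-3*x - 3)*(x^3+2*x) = -36*x^2 - 18*x - 12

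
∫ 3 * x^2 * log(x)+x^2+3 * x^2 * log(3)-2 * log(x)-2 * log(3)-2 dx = x*(x^2 - 2)*log(3*x) + C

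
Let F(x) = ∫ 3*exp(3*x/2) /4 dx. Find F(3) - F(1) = -exp(3/2)/2 + exp(9/2)/2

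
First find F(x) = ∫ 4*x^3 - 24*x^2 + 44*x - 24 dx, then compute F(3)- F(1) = 0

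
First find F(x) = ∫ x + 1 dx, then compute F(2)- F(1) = 5/2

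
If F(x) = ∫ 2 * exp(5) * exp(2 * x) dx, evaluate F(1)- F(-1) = -exp(3) + exp(7)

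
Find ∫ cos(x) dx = sin(x) + C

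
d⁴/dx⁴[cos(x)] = cos(x)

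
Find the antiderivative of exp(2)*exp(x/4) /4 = exp(x/4 + 2) + C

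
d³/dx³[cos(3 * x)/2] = 27*sin(3*x)/2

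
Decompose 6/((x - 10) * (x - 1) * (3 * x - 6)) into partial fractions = 2/(9*(x - 1)) - 1/(4*(x - 2)) + 1/(36*(x - 10))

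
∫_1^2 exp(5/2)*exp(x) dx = -exp(7/2) + exp(9/2)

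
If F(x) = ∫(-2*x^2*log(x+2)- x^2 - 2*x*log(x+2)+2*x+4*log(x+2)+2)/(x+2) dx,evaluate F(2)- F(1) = -3*log(3) + 4*log(2)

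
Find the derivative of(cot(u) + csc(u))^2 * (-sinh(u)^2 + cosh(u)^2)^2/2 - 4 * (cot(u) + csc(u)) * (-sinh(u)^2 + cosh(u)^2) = -(-4*cos(u) - 4 + cos(u)^2/sin(u) + 2*cos(u)/sin(u) + 1/sin(u))/sin(u)^2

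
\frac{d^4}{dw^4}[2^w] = 2^w*log(2)^4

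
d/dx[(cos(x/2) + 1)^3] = 3*sin(x/2)^3/2 - 3*sin(x/2) - 3*sin(x)/2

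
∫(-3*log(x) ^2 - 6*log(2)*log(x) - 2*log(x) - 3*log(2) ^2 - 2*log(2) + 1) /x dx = -log(2*x)^3 - log(2*x)^2 + log(2*x) + C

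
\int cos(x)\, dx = sin(x) + C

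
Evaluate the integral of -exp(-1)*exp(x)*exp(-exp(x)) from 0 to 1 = -exp(-2) + exp(-E - 1)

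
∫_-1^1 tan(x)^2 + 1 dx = 2*tan(1)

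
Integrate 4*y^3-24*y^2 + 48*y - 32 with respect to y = y^4 - 8*y^3 + 24*y^2 - 32*y + C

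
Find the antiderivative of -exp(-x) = exp(-x) + C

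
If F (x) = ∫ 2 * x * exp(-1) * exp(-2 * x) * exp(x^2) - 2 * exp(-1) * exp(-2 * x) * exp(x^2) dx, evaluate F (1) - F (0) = -exp(-1) + exp(-2)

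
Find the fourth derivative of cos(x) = cos(x)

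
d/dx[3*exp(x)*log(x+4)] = (3*x*exp(x)*log(x + 4) + 12*exp(x)*log(x + 4) + 3*exp(x))/(x + 4)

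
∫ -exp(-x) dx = exp(-x) + C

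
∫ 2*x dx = x^2 + C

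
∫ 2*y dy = y^2 + C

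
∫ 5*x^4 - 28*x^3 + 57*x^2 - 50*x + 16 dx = x^5 - 7*x^4 + 19*x^3 - 25*x^2 + 16*x + C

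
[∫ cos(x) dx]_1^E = -sin(1) + sin(E)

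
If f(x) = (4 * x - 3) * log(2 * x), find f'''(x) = (-4*x - 6)/x^3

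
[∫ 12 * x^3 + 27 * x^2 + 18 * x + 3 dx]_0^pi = 3*pi*(1 + pi)^3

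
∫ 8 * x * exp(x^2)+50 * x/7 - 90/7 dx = 25*x^2/7 - 90*x/7 + 4*exp(x^2) + C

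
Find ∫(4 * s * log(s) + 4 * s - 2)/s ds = 2*(2*s - 1)*log(s) + C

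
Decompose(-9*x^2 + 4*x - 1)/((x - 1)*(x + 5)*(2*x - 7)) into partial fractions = -389/(85*(2*x - 7)) - 41/(17*(x + 5)) + 1/(5*(x - 1))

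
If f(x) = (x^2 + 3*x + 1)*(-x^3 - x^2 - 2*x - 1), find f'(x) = -5*x^4 - 16*x^3 - 18*x^2 - 16*x - 5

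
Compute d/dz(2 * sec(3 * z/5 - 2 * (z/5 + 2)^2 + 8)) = 8*z*tan(2*z^2/25 + z)*sec(2*z^2/25 + z)/25 + 2*tan(2*z^2/25 + z)*sec(2*z^2/25 + z)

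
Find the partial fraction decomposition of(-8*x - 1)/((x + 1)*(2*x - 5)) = -6/(2*x - 5) - 1/(x + 1)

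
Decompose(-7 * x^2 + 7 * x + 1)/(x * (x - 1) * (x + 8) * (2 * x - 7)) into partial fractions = -482/(805*(2*x - 7)) + 503/(1656*(x + 8)) - 1/(45*(x - 1)) + 1/(56*x)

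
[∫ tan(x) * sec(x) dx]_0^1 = -1 + sec(1)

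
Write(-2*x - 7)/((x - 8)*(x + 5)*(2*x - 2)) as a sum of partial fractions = 1/(52*(x + 5)) + 3/(28*(x - 1)) - 23/(182*(x - 8))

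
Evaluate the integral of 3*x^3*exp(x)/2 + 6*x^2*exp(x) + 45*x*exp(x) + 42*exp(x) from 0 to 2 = 102*exp(2)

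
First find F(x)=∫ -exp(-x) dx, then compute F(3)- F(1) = -exp(-1) + exp(-3)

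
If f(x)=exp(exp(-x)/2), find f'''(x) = (-6*exp(x + exp(-x)/2) - 4*exp(2*x + exp(-x)/2) - exp(exp(-x)/2))*exp(-3*x)/8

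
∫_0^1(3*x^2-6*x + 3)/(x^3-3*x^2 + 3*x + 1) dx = log(2)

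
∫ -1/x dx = -log(x) + C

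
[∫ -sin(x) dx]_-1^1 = 0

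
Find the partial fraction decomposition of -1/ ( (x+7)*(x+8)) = 1/(x + 8) - 1/(x + 7)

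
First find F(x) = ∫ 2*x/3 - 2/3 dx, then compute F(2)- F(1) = 1/3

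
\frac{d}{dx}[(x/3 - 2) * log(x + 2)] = (x*log(x + 2) + x + 2*log(x + 2) - 6)/(3*x + 6)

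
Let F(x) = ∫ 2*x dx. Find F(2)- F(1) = 3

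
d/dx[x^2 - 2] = 2*x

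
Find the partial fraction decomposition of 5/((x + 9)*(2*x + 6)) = -5/(12*(x + 9)) + 5/(12*(x + 3))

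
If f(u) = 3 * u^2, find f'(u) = 6*u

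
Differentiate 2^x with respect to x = 2^x*log(2)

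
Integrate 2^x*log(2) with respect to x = 2^x + C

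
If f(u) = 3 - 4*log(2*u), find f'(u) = -4/u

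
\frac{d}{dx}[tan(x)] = cos(x)^(-2)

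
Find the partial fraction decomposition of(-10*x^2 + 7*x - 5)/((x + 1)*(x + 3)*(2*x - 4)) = -29/(5*(x + 3)) + 11/(6*(x + 1)) - 31/(30*(x - 2))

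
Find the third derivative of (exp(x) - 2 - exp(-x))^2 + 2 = (8*exp(4*x) - 4*exp(3*x) - 4*exp(x) - 8)*exp(-2*x)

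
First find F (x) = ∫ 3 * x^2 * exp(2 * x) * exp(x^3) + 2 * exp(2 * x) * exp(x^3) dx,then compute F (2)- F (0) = -1 + exp(12)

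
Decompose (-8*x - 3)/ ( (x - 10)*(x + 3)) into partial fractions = -21/(13*(x + 3)) - 83/(13*(x - 10))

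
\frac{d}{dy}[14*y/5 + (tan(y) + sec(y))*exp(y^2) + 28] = 2*y*exp(y^2)*tan(y) + 2*y*exp(y^2)/cos(y) + exp(y^2)*sin(y)/cos(y)^2 + exp(y^2)/cos(y)^2 + 14/5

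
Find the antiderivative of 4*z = 2*z^2 + C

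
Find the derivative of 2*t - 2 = 2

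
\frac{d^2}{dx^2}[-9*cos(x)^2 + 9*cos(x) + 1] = -9*cos(x) + 18*cos(2*x)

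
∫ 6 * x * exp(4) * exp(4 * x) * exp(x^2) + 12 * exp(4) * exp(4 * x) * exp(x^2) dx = 3*exp((x + 2)^2) + C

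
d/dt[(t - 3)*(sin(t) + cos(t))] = -t*sin(t) + t*cos(t) + 4*sin(t) - 2*cos(t)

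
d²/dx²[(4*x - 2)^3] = 384*x - 192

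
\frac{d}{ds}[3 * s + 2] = 3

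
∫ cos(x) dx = sin(x) + C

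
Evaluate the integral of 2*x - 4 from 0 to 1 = -3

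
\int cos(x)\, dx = sin(x) + C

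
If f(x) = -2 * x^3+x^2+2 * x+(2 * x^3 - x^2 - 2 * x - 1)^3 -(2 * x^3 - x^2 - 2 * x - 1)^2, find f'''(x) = 4032*x^6 - 4032*x^5 - 3780*x^4 + 840*x^3 + 2040*x^2 + 384*x - 96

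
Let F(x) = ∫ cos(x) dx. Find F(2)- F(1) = -sin(1) + sin(2)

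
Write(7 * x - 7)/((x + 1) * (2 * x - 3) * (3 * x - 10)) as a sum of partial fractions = 147/(143*(3*x - 10)) - 14/(55*(2*x - 3)) - 14/(65*(x + 1))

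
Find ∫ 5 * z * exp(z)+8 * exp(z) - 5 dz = (5*z + 3)*(exp(z) - 1) + C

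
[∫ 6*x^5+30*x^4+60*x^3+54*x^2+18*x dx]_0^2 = 676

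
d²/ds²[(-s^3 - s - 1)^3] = -72*s^7 - 126*s^5 - 90*s^4 - 60*s^3 - 72*s^2 - 24*s - 6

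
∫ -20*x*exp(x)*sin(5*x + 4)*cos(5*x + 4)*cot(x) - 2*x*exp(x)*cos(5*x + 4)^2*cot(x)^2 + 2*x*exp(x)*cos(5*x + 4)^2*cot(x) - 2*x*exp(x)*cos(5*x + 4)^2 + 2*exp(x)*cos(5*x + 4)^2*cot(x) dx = 2*x*exp(x)*cos(5*x + 4)^2*cot(x) + C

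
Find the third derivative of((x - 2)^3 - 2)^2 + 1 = 120*x^3 - 720*x^2 + 1440*x - 984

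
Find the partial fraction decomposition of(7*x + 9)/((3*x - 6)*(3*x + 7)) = 22/(39*(3*x + 7)) + 23/(39*(x - 2))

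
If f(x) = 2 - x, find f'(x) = -1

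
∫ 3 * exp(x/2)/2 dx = 3*exp(x/2) + C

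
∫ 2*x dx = x^2 + C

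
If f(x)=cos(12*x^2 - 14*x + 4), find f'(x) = 2*(7 - 12*x)*sin(2*(6*x^2 - 7*x + 2))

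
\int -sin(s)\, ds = cos(s) + C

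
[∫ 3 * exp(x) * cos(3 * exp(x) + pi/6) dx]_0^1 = -sin(pi/6 + 3) + sin(pi/6 + 3*E)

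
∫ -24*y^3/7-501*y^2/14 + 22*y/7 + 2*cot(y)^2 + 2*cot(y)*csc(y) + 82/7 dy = (y + 14)*(-12*y^3 + y^2 + 8*y + 24)/14 - 2*cot(y) - 2*csc(y) + C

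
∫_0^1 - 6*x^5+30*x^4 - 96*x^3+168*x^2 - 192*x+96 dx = 37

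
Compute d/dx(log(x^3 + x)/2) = (3*x^2 + 1)/(2*x^3 + 2*x)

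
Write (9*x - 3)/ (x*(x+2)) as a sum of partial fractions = 21/(2*(x + 2)) - 3/(2*x)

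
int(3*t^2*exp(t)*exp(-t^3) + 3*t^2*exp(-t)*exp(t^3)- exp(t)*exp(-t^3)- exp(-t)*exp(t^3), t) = -exp(-t^3 + t) + exp(t^3 - t) + C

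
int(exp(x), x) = exp(x) + C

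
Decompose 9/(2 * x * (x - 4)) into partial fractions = 9/(8*(x - 4)) - 9/(8*x)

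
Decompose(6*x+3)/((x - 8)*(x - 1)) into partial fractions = -9/(7*(x - 1)) + 51/(7*(x - 8))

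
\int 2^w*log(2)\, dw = 2^w + C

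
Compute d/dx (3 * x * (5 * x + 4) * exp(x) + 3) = 15*x^2*exp(x) + 42*x*exp(x) + 12*exp(x)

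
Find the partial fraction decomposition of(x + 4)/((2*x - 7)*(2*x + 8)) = 1/(2*(2*x - 7))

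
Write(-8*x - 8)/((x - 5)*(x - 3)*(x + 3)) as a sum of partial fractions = 1/(3*(x + 3)) + 8/(3*(x - 3)) - 3/(x - 5)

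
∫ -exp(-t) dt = exp(-t) + C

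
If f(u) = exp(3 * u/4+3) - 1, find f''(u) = 9*exp(3*u/4 + 3)/16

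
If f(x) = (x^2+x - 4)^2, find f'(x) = 4*x^3 + 6*x^2 - 14*x - 8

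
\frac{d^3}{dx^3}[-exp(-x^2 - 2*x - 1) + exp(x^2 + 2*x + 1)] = (8*x^3*exp(2*x^2 + 4*x + 2) + 8*x^3 + 24*x^2*exp(2*x^2 + 4*x + 2) + 24*x^2 + 36*x*exp(2*x^2 + 4*x + 2) + 12*x + 20*exp(2*x^2 + 4*x + 2) - 4)*exp(-x^2 - 2*x - 1)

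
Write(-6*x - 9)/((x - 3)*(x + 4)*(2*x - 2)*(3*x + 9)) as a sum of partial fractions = -1/(14*(x + 4)) + 1/(16*(x + 3)) + 1/(16*(x - 1)) - 3/(56*(x - 3))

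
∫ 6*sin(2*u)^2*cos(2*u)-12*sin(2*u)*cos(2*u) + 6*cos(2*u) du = (sin(2*u) - 1)^3 + C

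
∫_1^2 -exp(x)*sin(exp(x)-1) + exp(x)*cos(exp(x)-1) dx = sqrt(2)*(-sin(-1 + pi/4 + E) + cos(-exp(2) + pi/4 + 1))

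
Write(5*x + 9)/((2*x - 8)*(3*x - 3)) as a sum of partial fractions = -7/(9*(x - 1)) + 29/(18*(x - 4))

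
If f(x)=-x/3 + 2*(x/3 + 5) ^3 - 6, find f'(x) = 2*x^2/9 + 20*x/3 + 149/3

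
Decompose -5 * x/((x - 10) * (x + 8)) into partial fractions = -20/(9*(x + 8)) - 25/(9*(x - 10))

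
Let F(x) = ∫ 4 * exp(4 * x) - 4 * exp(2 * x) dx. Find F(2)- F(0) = (-1 + exp(4))^2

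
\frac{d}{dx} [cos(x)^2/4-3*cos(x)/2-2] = (3 - cos(x))*sin(x)/2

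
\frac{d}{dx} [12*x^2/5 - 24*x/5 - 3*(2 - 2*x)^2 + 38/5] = 96/5 - 96*x/5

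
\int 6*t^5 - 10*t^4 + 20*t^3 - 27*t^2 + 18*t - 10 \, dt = t^6 - 2*t^5 + 5*t^4 - 9*t^3 + 9*t^2 - 10*t + C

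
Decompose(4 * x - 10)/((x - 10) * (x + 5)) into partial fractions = 2/(x + 5) + 2/(x - 10)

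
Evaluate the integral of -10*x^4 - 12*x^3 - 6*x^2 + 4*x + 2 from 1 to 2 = -113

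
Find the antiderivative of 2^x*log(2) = 2^x + C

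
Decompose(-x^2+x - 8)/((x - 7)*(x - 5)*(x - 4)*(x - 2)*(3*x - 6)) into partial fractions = 4/(27*(x - 2)) + 1/(9*(x - 2)^2) - 5/(9*(x - 4)) + 14/(27*(x - 5)) - 1/(9*(x - 7))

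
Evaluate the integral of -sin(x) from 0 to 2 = -1 + cos(2)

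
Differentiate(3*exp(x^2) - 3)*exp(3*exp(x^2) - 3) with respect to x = -12*x*exp(x^2 + 3*exp(x^2) - 3) + 18*x*exp(2*x^2 + 3*exp(x^2) - 3)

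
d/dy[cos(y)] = -sin(y)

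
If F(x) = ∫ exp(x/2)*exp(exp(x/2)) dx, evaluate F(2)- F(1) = -2*exp(exp(1/2)) + 2*exp(E)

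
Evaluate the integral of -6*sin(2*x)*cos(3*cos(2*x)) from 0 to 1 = sin(3*cos(2)) - sin(3)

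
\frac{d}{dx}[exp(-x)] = -exp(-x)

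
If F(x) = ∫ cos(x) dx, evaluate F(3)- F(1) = -sin(1) + sin(3)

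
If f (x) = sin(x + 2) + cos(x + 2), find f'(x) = -sin(x + 2) + cos(x + 2)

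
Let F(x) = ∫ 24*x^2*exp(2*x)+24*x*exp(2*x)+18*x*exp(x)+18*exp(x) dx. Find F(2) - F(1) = -18*E + 24*exp(2) + 48*exp(4)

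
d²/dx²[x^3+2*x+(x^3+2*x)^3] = 72*x^7 + 252*x^5 + 240*x^3 + 54*x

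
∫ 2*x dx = x^2 + C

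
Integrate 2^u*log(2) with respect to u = 2^u + C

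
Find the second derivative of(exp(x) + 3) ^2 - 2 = 4*exp(2*x) + 6*exp(x)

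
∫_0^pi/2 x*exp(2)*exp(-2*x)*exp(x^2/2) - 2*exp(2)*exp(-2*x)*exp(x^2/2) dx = -exp(2) + exp((-2 + pi/2)^2/2)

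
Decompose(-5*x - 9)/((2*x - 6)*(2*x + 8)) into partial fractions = -11/(28*(x + 4)) - 6/(7*(x - 3))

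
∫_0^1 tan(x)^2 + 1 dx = tan(1)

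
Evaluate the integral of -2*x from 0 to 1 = -1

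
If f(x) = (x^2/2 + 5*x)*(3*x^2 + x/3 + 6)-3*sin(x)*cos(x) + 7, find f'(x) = 6*x^3 + 91*x^2/2 + 28*x/3 + 6*sin(x)^2 + 27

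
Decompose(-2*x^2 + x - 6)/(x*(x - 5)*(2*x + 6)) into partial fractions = -9/(16*(x + 3)) - 51/(80*(x - 5)) + 1/(5*x)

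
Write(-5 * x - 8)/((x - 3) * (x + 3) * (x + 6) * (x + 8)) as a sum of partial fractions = -16/(55*(x + 8)) + 11/(27*(x + 6)) - 7/(90*(x + 3)) - 23/(594*(x - 3))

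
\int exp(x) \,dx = exp(x) + C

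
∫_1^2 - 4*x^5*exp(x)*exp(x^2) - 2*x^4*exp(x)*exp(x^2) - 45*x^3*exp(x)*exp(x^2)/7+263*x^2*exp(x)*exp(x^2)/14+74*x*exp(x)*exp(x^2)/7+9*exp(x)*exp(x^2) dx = -76*exp(6)/7 - 109*exp(2)/14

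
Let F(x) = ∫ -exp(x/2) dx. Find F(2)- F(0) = 2 - 2*E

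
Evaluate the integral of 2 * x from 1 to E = -1 + exp(2)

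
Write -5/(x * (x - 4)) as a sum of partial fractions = -5/(4*(x - 4)) + 5/(4*x)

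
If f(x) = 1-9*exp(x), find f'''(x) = -9*exp(x)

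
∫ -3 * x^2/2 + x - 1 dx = -x^3/2 + x^2/2 - x + C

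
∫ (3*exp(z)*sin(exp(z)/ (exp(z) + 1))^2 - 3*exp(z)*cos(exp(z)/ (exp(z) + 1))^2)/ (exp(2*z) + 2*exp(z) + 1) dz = -3*sin(2*exp(z)/(exp(z) + 1))/2 + C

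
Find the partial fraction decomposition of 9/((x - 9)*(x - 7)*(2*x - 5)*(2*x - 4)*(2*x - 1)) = 3/(221*(2*x - 1)) + 1/(13*(2*x - 5)) - 3/(70*(x - 2)) - 1/(260*(x - 7)) + 9/(6188*(x - 9))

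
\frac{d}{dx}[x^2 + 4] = 2*x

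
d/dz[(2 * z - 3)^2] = 8*z - 12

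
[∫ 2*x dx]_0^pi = pi^2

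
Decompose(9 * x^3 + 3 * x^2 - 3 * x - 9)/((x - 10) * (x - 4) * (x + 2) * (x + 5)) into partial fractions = 116/(45*(x + 5)) - 7/(24*(x + 2)) - 67/(36*(x - 4)) + 343/(40*(x - 10))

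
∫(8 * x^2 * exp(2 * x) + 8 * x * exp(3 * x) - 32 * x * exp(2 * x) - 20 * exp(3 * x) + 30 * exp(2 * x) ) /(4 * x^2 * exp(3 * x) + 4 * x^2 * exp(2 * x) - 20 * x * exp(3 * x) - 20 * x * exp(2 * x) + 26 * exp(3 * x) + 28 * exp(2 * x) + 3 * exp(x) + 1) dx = log((2*x - 5)^2*exp(2*x)/(exp(x) + 1)^2 + 1) + C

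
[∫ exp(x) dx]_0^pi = -1 + exp(pi)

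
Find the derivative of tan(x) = cos(x)^(-2)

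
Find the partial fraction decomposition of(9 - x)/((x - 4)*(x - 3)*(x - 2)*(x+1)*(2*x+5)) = 184/(3861*(2*x + 5)) - 1/(18*(x + 1)) + 7/(54*(x - 2)) - 3/(22*(x - 3)) + 1/(26*(x - 4))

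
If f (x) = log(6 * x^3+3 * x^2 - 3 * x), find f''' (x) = (48*x^6 + 48*x^5 + 48*x^4 - 8*x^3 + 6*x^2 + 6*x - 2)/(8*x^9 + 12*x^8 - 6*x^7 - 11*x^6 + 3*x^5 + 3*x^4 - x^3)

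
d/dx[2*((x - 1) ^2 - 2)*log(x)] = (4*x^2*log(x) + 2*x^2 - 4*x*log(x) - 4*x - 2)/x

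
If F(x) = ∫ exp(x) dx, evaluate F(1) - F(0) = -1 + E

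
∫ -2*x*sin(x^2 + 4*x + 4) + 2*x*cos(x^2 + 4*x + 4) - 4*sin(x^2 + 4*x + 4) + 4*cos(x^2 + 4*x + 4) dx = sin((x + 2)^2) + cos((x + 2)^2) + C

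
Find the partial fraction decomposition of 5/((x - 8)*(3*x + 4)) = -15/(28*(3*x + 4)) + 5/(28*(x - 8))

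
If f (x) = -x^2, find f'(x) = -2*x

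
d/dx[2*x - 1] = 2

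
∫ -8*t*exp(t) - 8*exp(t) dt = -8*t*exp(t) + C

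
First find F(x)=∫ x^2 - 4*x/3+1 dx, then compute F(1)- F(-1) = 8/3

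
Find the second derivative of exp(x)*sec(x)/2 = (sin(x) + 1/cos(x))*exp(x)/cos(x)^2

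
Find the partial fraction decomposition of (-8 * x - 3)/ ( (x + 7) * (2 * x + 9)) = 66/(5*(2*x + 9)) - 53/(5*(x + 7))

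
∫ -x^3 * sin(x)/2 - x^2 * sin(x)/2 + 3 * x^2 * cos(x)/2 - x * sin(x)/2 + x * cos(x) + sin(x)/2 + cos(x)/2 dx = (x^3 + x^2 + x - 1)*cos(x)/2 + C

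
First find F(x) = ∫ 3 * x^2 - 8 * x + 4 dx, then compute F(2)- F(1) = -1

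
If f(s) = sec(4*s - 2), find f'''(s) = 384*tan(4*s - 2)^3*sec(4*s - 2) + 320*tan(4*s - 2)*sec(4*s - 2)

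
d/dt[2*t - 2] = 2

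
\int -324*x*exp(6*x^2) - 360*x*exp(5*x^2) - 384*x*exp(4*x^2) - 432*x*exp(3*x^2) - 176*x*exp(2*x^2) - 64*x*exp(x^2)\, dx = (-27*exp(5*x^2) - 36*exp(4*x^2) - 48*exp(3*x^2) - 72*exp(2*x^2) - 44*exp(x^2) - 32)*exp(x^2) + C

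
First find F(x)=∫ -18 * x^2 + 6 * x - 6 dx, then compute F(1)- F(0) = -9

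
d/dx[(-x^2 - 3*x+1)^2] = 4*x^3 + 18*x^2 + 14*x - 6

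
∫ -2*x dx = -x^2 + C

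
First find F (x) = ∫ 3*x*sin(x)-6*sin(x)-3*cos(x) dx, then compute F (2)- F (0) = -6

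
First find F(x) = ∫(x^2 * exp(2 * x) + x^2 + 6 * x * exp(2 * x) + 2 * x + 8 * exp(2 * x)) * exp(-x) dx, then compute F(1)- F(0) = -9*exp(-1) + 9*E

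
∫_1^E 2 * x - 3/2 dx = -3*E/2 + 1/2 + exp(2)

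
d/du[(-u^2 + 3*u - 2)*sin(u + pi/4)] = -u^2*cos(u + pi/4) - 2*u*sin(u + pi/4) + 3*u*cos(u + pi/4) + 3*sin(u + pi/4) - 2*cos(u + pi/4)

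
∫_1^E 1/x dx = 1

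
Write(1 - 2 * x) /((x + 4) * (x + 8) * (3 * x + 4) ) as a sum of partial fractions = 33/(160*(3*x + 4)) + 17/(80*(x + 8)) - 9/(32*(x + 4))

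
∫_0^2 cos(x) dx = sin(2)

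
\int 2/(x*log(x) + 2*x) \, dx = 2*log(log(x) + 2) + C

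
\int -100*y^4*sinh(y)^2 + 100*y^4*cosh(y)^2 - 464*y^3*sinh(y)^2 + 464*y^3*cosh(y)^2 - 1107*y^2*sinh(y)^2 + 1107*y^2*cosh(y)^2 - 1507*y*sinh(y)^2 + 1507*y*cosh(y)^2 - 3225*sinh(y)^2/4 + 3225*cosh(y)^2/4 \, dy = 20*y^5 + 116*y^4 + 369*y^3 + 1507*y^2/2 + 3225*y/4 + C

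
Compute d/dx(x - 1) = 1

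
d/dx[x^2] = 2*x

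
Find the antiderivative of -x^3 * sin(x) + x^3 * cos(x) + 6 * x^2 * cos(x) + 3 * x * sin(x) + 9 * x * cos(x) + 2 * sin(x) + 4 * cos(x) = sqrt(2)*(x + 1)^3*sin(x + pi/4) + C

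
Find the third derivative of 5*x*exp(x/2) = 5*x*exp(x/2)/8 + 15*exp(x/2)/4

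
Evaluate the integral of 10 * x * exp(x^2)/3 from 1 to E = -5*E/3 + 5*exp(exp(2))/3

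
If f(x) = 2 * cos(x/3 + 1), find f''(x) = -2*cos(x/3 + 1)/9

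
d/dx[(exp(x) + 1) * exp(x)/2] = exp(2*x) + exp(x)/2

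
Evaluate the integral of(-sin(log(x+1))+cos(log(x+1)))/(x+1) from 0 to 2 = -1 + cos(log(3)) + sin(log(3))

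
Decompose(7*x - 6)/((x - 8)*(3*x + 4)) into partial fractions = 23/(14*(3*x + 4)) + 25/(14*(x - 8))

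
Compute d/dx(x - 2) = 1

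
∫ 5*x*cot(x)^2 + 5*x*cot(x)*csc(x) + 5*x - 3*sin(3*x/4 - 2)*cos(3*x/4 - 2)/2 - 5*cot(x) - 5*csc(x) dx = -5*x*(cot(x) + csc(x)) + cos(3*x/4 - 2)^2 + C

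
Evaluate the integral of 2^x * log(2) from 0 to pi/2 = -1 + 2^(pi/2)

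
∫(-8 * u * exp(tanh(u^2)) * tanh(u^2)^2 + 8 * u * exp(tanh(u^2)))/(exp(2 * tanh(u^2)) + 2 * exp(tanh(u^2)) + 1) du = 4*exp(tanh(u^2))/(exp(tanh(u^2)) + 1) + C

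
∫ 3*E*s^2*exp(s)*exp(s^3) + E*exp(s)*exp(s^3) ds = exp(s^3 + s + 1) + C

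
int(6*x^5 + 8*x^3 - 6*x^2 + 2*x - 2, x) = x^6 + 2*x^4 - 2*x^3 + x^2 - 2*x + C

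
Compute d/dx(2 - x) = -1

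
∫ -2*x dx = -x^2 + C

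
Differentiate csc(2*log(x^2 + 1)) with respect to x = -4*x*cot(2*log(x^2 + 1))*csc(2*log(x^2 + 1))/(x^2 + 1)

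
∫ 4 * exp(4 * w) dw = exp(4*w) + C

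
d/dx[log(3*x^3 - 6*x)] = (3*x^2 - 2)/(x^3 - 2*x)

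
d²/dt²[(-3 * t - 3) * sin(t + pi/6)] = 3*t*sin(t + pi/6) + 3*sin(t + pi/6) - 6*cos(t + pi/6)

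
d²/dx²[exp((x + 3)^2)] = 4*x^2*exp(x^2 + 6*x + 9) + 24*x*exp(x^2 + 6*x + 9) + 38*exp(x^2 + 6*x + 9)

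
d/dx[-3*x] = -3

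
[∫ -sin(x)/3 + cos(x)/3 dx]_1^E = cos(E)/3 - sin(1)/3 - cos(1)/3 + sin(E)/3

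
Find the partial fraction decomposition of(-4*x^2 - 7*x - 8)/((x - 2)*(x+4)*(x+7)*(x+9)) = 269/(110*(x + 9)) - 155/(54*(x + 7)) + 22/(45*(x + 4)) - 19/(297*(x - 2))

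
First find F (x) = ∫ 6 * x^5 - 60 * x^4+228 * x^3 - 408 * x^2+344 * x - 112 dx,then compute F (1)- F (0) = -30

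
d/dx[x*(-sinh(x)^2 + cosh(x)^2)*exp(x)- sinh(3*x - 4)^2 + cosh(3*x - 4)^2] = (x + 1)*exp(x)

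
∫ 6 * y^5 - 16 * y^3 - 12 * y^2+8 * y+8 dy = y^6 - 4*y^4 - 4*y^3 + 4*y^2 + 8*y + C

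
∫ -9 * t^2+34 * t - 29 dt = -3*t^3 + 17*t^2 - 29*t + C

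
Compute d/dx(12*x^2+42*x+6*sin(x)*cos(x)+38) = 24*x - 12*sin(x)^2 + 48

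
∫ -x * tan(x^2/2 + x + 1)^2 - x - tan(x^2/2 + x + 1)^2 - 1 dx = -tan(x^2/2 + x + 1) + C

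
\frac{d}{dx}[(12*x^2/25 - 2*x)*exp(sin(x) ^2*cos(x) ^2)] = (6*x^2*sin(4*x)/25 - x*sin(4*x) + 24*x/25 - 2)*exp(1/2 - cos(2*x)/2)*exp(-(1 - cos(2*x))^2/4)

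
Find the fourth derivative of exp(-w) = exp(-w)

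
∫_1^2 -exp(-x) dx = -exp(-1) + exp(-2)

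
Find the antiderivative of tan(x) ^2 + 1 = tan(x) + C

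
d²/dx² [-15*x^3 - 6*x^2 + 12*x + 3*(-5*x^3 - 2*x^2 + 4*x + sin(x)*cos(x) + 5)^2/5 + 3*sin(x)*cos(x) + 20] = 450*x^4 + 12*x^3*sin(2*x) + 240*x^3 + 24*x^2*sin(2*x)/5 - 36*x^2*cos(2*x) - 1296*x^2/5 - 138*x*sin(2*x)/5 - 48*x*cos(2*x)/5 - 1638*x/5 + 12*(1 - cos(2*x))^2/5 - 102*sin(2*x)/5 + 72*cos(2*x)/5 - 102/5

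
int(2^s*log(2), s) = 2^s + C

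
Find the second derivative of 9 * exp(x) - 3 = 9*exp(x)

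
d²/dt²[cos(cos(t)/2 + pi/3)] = -sin(t)^2*cos(cos(t)/2 + pi/3)/4 + sin(cos(t)/2 + pi/3)*cos(t)/2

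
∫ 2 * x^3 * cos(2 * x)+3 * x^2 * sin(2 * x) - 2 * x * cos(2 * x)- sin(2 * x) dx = x*(x^2 - 1)*sin(2*x) + C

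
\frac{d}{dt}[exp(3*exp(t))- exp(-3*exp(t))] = (3*exp(t) + 3*exp(t + 6*exp(t)))*exp(-3*exp(t))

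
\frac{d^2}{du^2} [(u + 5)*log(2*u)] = (u - 5)/u^2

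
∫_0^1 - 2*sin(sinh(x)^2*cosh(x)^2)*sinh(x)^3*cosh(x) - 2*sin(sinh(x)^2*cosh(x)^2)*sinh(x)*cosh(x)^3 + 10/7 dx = cos(sinh(1)^2*cosh(1)^2) + 3/7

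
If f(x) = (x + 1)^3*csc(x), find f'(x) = (x + 1)^2*(-x*cos(x)/sin(x) + 3 - cos(x)/sin(x))/sin(x)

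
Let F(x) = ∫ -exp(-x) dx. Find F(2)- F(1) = -exp(-1) + exp(-2)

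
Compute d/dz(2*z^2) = 4*z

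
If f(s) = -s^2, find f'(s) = -2*s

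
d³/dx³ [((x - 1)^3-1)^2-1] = 120*x^3 - 360*x^2 + 360*x - 132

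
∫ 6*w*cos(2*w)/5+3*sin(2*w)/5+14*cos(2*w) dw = (3*w/5 + 7)*sin(2*w) + C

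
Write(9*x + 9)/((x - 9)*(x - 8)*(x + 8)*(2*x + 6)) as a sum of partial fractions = 63/(2720*(x + 8)) - 3/(220*(x + 3)) - 81/(352*(x - 8)) + 15/(68*(x - 9))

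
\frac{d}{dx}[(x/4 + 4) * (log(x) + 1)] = (x*log(x) + 2*x + 16)/(4*x)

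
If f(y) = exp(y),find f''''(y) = exp(y)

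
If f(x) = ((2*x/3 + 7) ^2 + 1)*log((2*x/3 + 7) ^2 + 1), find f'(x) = 8*x*log(4*x^2/9 + 28*x/3 + 50)/9 + 8*x/9 + 28*log(4*x^2/9 + 28*x/3 + 50)/3 + 28/3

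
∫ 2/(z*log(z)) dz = 2*log(log(z)/2) + C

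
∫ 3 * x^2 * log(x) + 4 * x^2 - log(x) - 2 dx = x*(x^2 - 1)*(log(x) + 1) + C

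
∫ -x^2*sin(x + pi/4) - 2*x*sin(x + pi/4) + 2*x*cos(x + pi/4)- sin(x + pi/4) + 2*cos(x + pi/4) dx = (x + 1)^2*cos(x + pi/4) + C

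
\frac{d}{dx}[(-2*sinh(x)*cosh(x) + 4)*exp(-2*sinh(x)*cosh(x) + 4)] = (sinh(4*x) - 10*cosh(2*x))*exp(4 - sinh(2*x))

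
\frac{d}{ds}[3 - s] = -1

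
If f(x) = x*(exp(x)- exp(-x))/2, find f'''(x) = (x*exp(2*x) + x + 3*exp(2*x) - 3)*exp(-x)/2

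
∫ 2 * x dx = x^2 + C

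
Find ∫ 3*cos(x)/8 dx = 3*sin(x)/8 + C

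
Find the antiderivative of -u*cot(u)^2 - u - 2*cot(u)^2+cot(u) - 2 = (u + 2)*cot(u) + C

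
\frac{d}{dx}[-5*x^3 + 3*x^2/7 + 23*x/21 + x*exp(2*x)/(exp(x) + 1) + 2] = (-315*x^2*exp(2*x) - 630*x^2*exp(x) - 315*x^2 + 21*x*exp(3*x) + 60*x*exp(2*x) + 36*x*exp(x) + 18*x + 21*exp(3*x) + 44*exp(2*x) + 46*exp(x) + 23)/(21*exp(2*x) + 42*exp(x) + 21)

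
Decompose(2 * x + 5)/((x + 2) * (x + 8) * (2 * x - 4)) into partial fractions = -11/(120*(x + 8)) - 1/(48*(x + 2)) + 9/(80*(x - 2))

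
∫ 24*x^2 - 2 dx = 8*x^3 - 2*x + C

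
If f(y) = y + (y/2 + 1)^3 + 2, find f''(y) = 3*y/4 + 3/2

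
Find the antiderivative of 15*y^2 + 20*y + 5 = 5*y^3 + 10*y^2 + 5*y + C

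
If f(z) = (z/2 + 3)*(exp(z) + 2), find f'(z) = z*exp(z)/2 + 7*exp(z)/2 + 1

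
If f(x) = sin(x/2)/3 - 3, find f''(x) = -sin(x/2)/12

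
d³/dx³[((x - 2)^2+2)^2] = 24*x - 48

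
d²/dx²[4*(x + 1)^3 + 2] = 24*x + 24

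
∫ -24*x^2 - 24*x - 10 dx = -8*x^3 - 12*x^2 - 10*x + C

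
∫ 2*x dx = x^2 + C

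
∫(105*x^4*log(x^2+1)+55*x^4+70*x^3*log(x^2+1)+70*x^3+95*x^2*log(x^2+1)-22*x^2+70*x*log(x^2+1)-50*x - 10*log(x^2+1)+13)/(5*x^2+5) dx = -x^3 + 13*x/5 + (7*x^3 + 7*x^2 - 2*x - 5)*log(x^2 + 1) + C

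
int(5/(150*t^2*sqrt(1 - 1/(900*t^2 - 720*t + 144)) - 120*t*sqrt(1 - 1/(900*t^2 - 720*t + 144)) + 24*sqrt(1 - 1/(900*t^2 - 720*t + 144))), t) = asec(30*t - 12) + C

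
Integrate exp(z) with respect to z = exp(z) + C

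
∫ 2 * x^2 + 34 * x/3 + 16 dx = 2*x^3/3 + 17*x^2/3 + 16*x + C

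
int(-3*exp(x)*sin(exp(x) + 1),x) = 3*cos(exp(x) + 1) + C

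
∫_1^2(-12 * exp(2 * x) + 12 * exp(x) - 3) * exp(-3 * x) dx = (-2 + exp(-2))^3 - (-2 + exp(-1))^3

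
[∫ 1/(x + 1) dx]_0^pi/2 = -log(4) + log(4 + 2*pi)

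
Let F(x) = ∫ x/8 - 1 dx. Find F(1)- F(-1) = -2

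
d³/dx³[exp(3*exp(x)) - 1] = 3*exp(x + 3*exp(x)) + 27*exp(2*x + 3*exp(x)) + 27*exp(3*x + 3*exp(x))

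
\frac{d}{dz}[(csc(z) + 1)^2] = -2*(1 + 1/sin(z))*cos(z)/sin(z)^2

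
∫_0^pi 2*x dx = pi^2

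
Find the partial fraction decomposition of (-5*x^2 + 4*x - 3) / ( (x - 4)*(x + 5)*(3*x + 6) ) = -148/(81*(x + 5)) + 31/(54*(x + 2)) - 67/(162*(x - 4))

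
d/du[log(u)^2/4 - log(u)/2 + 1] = (log(u) - 1)/(2*u)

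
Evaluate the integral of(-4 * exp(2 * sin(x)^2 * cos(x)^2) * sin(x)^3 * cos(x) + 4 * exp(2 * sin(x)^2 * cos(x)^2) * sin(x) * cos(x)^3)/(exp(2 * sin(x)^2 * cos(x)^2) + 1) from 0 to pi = 0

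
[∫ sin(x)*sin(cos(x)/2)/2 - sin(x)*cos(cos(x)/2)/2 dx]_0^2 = sqrt(2)*(-sin((2 + pi)/4) + sin((2*cos(2) + pi)/4))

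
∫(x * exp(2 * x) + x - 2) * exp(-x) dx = 2*(x - 1)*sinh(x) + C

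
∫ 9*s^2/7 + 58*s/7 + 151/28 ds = 3*s^3/7 + 29*s^2/7 + 151*s/28 + C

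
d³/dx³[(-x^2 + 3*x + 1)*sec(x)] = (x^2*sin(x)/cos(x) - 6*x^2*sin(x)/cos(x)^3 - 3*x*sin(x)/cos(x) + 18*x*sin(x)/cos(x)^3 + 6*x - 12*x/cos(x)^2 - 7*sin(x)/cos(x) + 6*sin(x)/cos(x)^3 - 9 + 18/cos(x)^2)/cos(x)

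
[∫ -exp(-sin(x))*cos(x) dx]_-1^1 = -exp(sin(1)) + exp(-sin(1))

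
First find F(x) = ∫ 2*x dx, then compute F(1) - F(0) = 1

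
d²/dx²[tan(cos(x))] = (2*sin(x)^2*sin(cos(x))/cos(cos(x)) - cos(x))/cos(cos(x))^2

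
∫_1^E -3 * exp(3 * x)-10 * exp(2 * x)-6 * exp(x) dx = -(2 + exp(E))^3 - (2 + E)^2 - 2*E + 2*exp(E) + (2 + E)^3 + (2 + exp(E))^2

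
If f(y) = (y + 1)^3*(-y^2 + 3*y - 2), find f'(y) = -5*y^4 + 12*y^2 + 4*y - 3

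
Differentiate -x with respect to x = -1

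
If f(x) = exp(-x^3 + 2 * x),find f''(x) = 9*x^4*exp(-x^3 + 2*x) - 12*x^2*exp(-x^3 + 2*x) - 6*x*exp(-x^3 + 2*x) + 4*exp(-x^3 + 2*x)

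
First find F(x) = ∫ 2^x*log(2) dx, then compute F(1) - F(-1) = 3/2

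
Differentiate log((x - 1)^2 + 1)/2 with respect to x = (x - 1)/(x^2 - 2*x + 2)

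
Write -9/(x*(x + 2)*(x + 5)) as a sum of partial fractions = -3/(5*(x + 5)) + 3/(2*(x + 2)) - 9/(10*x)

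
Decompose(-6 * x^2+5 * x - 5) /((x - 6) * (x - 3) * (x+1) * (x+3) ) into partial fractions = 37/(54*(x + 3)) - 2/(7*(x + 1)) + 11/(18*(x - 3)) - 191/(189*(x - 6))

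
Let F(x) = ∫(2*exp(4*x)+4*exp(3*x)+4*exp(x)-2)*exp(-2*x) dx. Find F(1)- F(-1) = -(-E + exp(-1) + 2)^2 + (-exp(-1) + 2 + E)^2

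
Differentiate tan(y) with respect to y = cos(y)^(-2)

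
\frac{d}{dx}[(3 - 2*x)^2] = 8*x - 12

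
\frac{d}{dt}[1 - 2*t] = -2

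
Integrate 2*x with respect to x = x^2 + C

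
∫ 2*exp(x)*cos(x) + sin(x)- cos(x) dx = sqrt(2)*(exp(x) - 1)*sin(x + pi/4) + C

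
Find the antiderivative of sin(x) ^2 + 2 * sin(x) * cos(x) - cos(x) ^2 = -(sin(x) + cos(x))*cos(x) + C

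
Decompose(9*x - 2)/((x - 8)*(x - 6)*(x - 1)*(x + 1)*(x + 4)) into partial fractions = -19/(900*(x + 4)) + 11/(378*(x + 1)) + 1/(50*(x - 1)) - 13/(175*(x - 6)) + 5/(108*(x - 8))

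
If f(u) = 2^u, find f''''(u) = 2^u*log(2)^4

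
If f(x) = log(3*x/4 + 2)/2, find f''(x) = -9/(18*x^2 + 96*x + 128)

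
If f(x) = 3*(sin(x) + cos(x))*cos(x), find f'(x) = 3*sqrt(2)*cos(2*x + pi/4)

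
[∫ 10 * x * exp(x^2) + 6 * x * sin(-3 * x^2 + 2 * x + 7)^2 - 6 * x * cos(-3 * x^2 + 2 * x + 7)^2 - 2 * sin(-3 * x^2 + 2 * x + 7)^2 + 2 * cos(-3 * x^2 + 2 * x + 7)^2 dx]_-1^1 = sin(12)/2 - sin(4)/2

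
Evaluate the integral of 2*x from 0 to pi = pi^2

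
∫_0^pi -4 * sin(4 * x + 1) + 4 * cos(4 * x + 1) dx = 0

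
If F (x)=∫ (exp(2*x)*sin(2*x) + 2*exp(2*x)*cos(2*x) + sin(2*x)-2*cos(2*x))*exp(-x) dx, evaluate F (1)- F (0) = (E - exp(-1))*sin(2)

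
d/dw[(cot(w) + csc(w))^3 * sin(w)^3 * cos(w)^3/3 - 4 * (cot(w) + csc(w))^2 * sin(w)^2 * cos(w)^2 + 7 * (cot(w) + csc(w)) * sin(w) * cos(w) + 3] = (-5*sin(w)^4 - 12*sin(w)^2*cos(w) - 13*sin(w)^2 - 2*cos(w)^5 + 6*cos(w) + 11)*sin(w)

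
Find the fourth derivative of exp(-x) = exp(-x)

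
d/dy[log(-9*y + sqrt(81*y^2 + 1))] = (81*y - 9*sqrt(81*y^2 + 1))/(81*y^2 - 9*y*sqrt(81*y^2 + 1) + 1)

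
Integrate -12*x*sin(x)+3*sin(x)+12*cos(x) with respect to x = (12*x - 3)*cos(x) + C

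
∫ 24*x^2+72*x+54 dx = 8*x^3 + 36*x^2 + 54*x + C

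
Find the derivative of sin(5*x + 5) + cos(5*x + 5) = 5*sqrt(2)*cos(5*x + pi/4 + 5)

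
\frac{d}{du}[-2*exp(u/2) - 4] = -exp(u/2)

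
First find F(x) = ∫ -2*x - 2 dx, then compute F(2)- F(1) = -5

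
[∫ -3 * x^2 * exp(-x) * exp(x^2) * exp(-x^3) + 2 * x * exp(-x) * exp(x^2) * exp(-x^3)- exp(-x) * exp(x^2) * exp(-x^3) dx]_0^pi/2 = -1 + exp(-pi^3/8 - pi/2 + pi^2/4)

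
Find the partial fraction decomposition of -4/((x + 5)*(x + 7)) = 2/(x + 7) - 2/(x + 5)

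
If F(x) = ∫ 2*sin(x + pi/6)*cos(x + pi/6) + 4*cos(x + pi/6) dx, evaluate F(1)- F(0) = -25/4 + (sin(pi/6 + 1) + 2)^2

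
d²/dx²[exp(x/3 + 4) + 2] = exp(x/3 + 4)/9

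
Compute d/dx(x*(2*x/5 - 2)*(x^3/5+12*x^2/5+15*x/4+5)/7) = 2*x^4/35 + 8*x^3/25 - 99*x^2/70 - 11*x/7 - 10/7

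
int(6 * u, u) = 3*u^2 + C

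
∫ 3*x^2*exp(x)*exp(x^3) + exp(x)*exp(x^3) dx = exp(x*(x^2 + 1)) + C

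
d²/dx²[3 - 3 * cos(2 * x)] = 12*cos(2*x)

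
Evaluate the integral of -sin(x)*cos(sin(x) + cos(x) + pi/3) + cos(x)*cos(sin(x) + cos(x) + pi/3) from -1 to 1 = -sin(-sin(1) + cos(1) + pi/3) + sin(cos(1) + sin(1) + pi/3)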